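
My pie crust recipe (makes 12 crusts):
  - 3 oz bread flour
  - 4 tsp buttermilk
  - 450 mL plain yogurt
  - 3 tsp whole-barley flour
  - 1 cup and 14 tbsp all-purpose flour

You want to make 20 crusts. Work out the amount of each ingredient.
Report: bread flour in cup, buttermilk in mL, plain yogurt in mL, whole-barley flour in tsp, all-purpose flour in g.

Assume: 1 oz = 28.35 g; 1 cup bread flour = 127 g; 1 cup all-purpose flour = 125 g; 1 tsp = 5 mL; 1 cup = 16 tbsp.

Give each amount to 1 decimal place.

Scaling factor: 20/12 = 5/3.
bread flour: 3 oz × 5/3 × 28.35 g/oz ÷ 127 g/cup ≈ 1.1 cup
buttermilk: 4 tsp × 5/3 × 5 mL/tsp ≈ 33.3 mL
plain yogurt: 450 mL × 5/3 = 750.0 mL
whole-barley flour: 3 tsp × 5/3 = 5.0 tsp
all-purpose flour: (1 cup + 14 tbsp = 1.875 cup) × 5/3 × 125 g/cup ≈ 390.6 g

bread flour: 1.1 cup; buttermilk: 33.3 mL; plain yogurt: 750.0 mL; whole-barley flour: 5.0 tsp; all-purpose flour: 390.6 g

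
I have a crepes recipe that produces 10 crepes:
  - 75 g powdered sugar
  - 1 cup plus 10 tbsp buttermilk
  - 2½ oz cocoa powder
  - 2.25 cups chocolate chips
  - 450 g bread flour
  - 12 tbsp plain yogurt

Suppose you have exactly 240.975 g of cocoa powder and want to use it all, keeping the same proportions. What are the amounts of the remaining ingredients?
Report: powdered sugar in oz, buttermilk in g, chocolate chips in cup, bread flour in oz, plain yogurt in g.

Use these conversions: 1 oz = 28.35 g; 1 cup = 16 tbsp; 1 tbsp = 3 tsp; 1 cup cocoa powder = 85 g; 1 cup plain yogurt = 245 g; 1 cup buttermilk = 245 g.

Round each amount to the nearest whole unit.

The original recipe has 70.875 g of cocoa powder, so the scaling factor is 240.975 ÷ 70.875 = 17/5 = 3.4.
powdered sugar: 75 g × 17/5 ÷ 28.35 g/oz ≈ 9 oz
buttermilk: (1 cup + 10 tbsp = 1.625 cup) × 17/5 × 245 g/cup ≈ 1354 g
chocolate chips: 2.25 cup × 17/5 ≈ 8 cup
bread flour: 450 g × 17/5 ÷ 28.35 g/oz ≈ 54 oz
plain yogurt: 12 tbsp × 17/5 ÷ 16 tbsp/cup × 245 g/cup ≈ 625 g

powdered sugar: 9 oz; buttermilk: 1354 g; chocolate chips: 8 cup; bread flour: 54 oz; plain yogurt: 625 g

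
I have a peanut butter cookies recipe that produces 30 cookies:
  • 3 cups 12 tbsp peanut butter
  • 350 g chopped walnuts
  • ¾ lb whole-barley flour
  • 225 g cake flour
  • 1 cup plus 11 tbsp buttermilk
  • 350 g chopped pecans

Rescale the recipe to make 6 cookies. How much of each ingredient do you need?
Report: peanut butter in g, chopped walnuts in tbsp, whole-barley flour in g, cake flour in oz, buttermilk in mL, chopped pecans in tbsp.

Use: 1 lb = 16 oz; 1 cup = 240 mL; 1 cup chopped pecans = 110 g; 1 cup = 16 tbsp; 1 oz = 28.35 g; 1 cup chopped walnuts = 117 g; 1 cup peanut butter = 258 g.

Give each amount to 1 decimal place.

Scaling factor: 6/30 = 1/5 = 0.2.
peanut butter: (3 cup + 12 tbsp = 3.75 cup) × 1/5 × 258 g/cup = 193.5 g
chopped walnuts: 350 g × 1/5 ÷ 117 g/cup × 16 tbsp/cup ≈ 9.6 tbsp
whole-barley flour: 0.75 lb × 1/5 × 16 oz/lb × 28.35 g/oz ≈ 68.0 g
cake flour: 225 g × 1/5 ÷ 28.35 g/oz ≈ 1.6 oz
buttermilk: (1 cup + 11 tbsp = 1.6875 cup) × 1/5 × 240 mL/cup = 81.0 mL
chopped pecans: 350 g × 1/5 ÷ 110 g/cup × 16 tbsp/cup ≈ 10.2 tbsp

peanut butter: 193.5 g; chopped walnuts: 9.6 tbsp; whole-barley flour: 68.0 g; cake flour: 1.6 oz; buttermilk: 81.0 mL; chopped pecans: 10.2 tbsp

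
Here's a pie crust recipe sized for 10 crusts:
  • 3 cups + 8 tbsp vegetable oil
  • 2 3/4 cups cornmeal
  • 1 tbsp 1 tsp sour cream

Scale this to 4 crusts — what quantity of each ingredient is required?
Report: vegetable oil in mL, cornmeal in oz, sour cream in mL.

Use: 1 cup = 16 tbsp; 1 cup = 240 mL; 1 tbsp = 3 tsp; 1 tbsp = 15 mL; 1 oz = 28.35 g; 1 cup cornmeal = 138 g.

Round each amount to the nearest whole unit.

vegetable oil: 336 mL; cornmeal: 5 oz; sour cream: 8 mL

Scaling factor: 4/10 = 2/5 = 0.4.
vegetable oil: (3 cup + 8 tbsp = 3.5 cup) × 2/5 × 240 mL/cup = 336 mL
cornmeal: 2.75 cup × 2/5 × 138 g/cup ÷ 28.35 g/oz ≈ 5 oz
sour cream: (1 tbsp + 1 tsp = 4/3 tbsp) × 2/5 × 15 mL/tbsp = 8 mL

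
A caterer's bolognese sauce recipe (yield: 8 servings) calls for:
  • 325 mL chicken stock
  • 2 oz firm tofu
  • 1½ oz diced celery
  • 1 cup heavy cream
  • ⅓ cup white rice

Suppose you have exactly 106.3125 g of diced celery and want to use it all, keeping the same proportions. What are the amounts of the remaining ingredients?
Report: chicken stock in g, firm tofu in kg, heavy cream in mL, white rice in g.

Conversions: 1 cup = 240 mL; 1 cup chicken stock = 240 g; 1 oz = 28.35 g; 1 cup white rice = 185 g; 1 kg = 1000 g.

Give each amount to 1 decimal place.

chicken stock: 812.5 g; firm tofu: 0.1 kg; heavy cream: 600.0 mL; white rice: 154.2 g

The original recipe has 42.525 g of diced celery, so the scaling factor is 106.3125 ÷ 42.525 = 5/2 = 2.5.
chicken stock: 325 mL × 5/2 ÷ 240 mL/cup × 240 g/cup = 812.5 g
firm tofu: 2 oz × 5/2 × 28.35 g/oz ÷ 1000 g/kg ≈ 0.1 kg
heavy cream: 1 cup × 5/2 × 240 mL/cup = 600.0 mL
white rice: 1/3 cup × 5/2 × 185 g/cup ≈ 154.2 g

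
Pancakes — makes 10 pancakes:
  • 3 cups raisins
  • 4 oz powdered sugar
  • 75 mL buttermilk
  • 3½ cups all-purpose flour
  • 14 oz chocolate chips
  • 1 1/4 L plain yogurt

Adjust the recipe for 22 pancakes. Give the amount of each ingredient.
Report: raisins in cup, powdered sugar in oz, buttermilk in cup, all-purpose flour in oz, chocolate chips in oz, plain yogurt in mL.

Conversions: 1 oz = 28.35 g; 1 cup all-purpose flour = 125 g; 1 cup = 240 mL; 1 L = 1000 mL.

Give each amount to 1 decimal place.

raisins: 6.6 cup; powdered sugar: 8.8 oz; buttermilk: 0.7 cup; all-purpose flour: 34.0 oz; chocolate chips: 30.8 oz; plain yogurt: 2750.0 mL

Scaling factor: 22/10 = 11/5 = 2.2.
raisins: 3 cup × 11/5 = 6.6 cup
powdered sugar: 4 oz × 11/5 = 8.8 oz
buttermilk: 75 mL × 11/5 ÷ 240 mL/cup ≈ 0.7 cup
all-purpose flour: 3.5 cup × 11/5 × 125 g/cup ÷ 28.35 g/oz ≈ 34.0 oz
chocolate chips: 14 oz × 11/5 = 30.8 oz
plain yogurt: 1.25 L × 11/5 × 1000 mL/L = 2750.0 mL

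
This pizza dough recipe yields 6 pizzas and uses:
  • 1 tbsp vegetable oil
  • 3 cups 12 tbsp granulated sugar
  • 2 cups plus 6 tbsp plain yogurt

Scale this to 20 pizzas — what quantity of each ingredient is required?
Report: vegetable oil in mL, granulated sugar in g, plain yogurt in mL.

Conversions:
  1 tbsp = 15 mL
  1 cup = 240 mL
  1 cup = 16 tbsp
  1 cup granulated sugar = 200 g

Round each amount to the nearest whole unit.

vegetable oil: 50 mL; granulated sugar: 2500 g; plain yogurt: 1900 mL

Scaling factor: 20/6 = 10/3.
vegetable oil: 1 tbsp × 10/3 × 15 mL/tbsp = 50 mL
granulated sugar: (3 cup + 12 tbsp = 3.75 cup) × 10/3 × 200 g/cup = 2500 g
plain yogurt: (2 cup + 6 tbsp = 2.375 cup) × 10/3 × 240 mL/cup = 1900 mL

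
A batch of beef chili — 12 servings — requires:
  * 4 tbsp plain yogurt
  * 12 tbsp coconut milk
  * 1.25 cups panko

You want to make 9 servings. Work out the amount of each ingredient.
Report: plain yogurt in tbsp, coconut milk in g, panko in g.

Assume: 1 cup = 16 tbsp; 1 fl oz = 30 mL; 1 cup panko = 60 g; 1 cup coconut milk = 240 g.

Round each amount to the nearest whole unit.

plain yogurt: 3 tbsp; coconut milk: 135 g; panko: 56 g

Scaling factor: 9/12 = 3/4 = 0.75.
plain yogurt: 4 tbsp × 3/4 = 3 tbsp
coconut milk: 12 tbsp × 3/4 ÷ 16 tbsp/cup × 240 g/cup = 135 g
panko: 1.25 cup × 3/4 × 60 g/cup ≈ 56 g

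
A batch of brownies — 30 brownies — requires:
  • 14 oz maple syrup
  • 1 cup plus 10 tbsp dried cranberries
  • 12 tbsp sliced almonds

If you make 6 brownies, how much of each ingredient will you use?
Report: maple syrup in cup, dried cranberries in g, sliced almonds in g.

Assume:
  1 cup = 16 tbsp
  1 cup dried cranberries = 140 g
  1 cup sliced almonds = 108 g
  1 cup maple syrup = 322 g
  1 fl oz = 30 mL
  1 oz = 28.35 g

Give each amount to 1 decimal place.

Scaling factor: 6/30 = 1/5 = 0.2.
maple syrup: 14 oz × 1/5 × 28.35 g/oz ÷ 322 g/cup ≈ 0.2 cup
dried cranberries: (1 cup + 10 tbsp = 1.625 cup) × 1/5 × 140 g/cup = 45.5 g
sliced almonds: 12 tbsp × 1/5 ÷ 16 tbsp/cup × 108 g/cup = 16.2 g

maple syrup: 0.2 cup; dried cranberries: 45.5 g; sliced almonds: 16.2 g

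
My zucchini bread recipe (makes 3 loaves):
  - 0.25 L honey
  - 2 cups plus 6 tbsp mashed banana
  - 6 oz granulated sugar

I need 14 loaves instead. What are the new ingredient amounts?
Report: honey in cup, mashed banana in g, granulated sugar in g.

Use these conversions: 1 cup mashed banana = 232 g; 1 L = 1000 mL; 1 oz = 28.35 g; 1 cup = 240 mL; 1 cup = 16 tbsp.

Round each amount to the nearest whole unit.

Scaling factor: 14/3.
honey: 0.25 L × 14/3 × 1000 mL/L ÷ 240 mL/cup ≈ 5 cup
mashed banana: (2 cup + 6 tbsp = 2.375 cup) × 14/3 × 232 g/cup ≈ 2571 g
granulated sugar: 6 oz × 14/3 × 28.35 g/oz ≈ 794 g

honey: 5 cup; mashed banana: 2571 g; granulated sugar: 794 g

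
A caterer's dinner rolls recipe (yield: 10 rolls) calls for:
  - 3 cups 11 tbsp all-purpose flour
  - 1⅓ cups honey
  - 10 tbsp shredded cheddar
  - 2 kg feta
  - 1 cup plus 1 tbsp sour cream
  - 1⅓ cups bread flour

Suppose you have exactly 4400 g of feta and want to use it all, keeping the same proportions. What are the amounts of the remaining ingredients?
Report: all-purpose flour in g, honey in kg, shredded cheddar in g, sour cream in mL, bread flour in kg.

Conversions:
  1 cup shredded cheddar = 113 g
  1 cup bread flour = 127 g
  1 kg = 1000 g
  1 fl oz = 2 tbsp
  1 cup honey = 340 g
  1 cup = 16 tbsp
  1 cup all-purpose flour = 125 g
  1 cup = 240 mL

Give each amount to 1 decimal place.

all-purpose flour: 1014.1 g; honey: 1.0 kg; shredded cheddar: 155.4 g; sour cream: 561.0 mL; bread flour: 0.4 kg

The original recipe has 2000 g of feta, so the scaling factor is 4400 ÷ 2000 = 11/5 = 2.2.
all-purpose flour: (3 cup + 11 tbsp = 3.6875 cup) × 11/5 × 125 g/cup ≈ 1014.1 g
honey: 4/3 cup × 11/5 × 340 g/cup ÷ 1000 g/kg ≈ 1.0 kg
shredded cheddar: 10 tbsp × 11/5 ÷ 16 tbsp/cup × 113 g/cup ≈ 155.4 g
sour cream: (1 cup + 1 tbsp = 1.0625 cup) × 11/5 × 240 mL/cup = 561.0 mL
bread flour: 4/3 cup × 11/5 × 127 g/cup ÷ 1000 g/kg ≈ 0.4 kg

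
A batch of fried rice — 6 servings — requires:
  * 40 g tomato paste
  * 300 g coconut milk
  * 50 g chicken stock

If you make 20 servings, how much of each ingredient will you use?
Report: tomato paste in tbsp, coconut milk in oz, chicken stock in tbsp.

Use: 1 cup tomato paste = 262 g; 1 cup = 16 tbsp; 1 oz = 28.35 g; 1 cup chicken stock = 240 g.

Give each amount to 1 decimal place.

tomato paste: 8.1 tbsp; coconut milk: 35.3 oz; chicken stock: 11.1 tbsp

Scaling factor: 20/6 = 10/3.
tomato paste: 40 g × 10/3 ÷ 262 g/cup × 16 tbsp/cup ≈ 8.1 tbsp
coconut milk: 300 g × 10/3 ÷ 28.35 g/oz ≈ 35.3 oz
chicken stock: 50 g × 10/3 ÷ 240 g/cup × 16 tbsp/cup ≈ 11.1 tbsp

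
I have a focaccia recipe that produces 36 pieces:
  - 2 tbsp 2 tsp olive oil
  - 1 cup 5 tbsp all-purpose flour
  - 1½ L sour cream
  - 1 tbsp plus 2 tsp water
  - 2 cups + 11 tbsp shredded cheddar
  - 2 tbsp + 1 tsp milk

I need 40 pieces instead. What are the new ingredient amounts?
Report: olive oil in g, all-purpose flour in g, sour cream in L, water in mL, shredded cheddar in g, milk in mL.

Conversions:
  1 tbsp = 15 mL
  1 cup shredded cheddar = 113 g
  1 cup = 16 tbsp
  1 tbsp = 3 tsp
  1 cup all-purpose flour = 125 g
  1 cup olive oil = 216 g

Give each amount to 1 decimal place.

Scaling factor: 40/36 = 10/9.
olive oil: (2 tbsp + 2 tsp = 8/3 tbsp) × 10/9 ÷ 16 tbsp/cup × 216 g/cup = 40.0 g
all-purpose flour: (1 cup + 5 tbsp = 1.3125 cup) × 10/9 × 125 g/cup ≈ 182.3 g
sour cream: 1.5 L × 10/9 ≈ 1.7 L
water: (1 tbsp + 2 tsp = 5/3 tbsp) × 10/9 × 15 mL/tbsp ≈ 27.8 mL
shredded cheddar: (2 cup + 11 tbsp = 2.6875 cup) × 10/9 × 113 g/cup ≈ 337.4 g
milk: (2 tbsp + 1 tsp = 7/3 tbsp) × 10/9 × 15 mL/tbsp ≈ 38.9 mL

olive oil: 40.0 g; all-purpose flour: 182.3 g; sour cream: 1.7 L; water: 27.8 mL; shredded cheddar: 337.4 g; milk: 38.9 mL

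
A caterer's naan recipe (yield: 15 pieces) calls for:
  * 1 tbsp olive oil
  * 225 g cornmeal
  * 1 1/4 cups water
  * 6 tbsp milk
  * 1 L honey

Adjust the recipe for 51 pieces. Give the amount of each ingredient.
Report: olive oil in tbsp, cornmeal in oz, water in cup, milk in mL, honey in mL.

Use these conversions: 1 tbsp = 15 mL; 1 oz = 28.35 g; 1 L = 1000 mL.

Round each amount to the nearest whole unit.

olive oil: 3 tbsp; cornmeal: 27 oz; water: 4 cup; milk: 306 mL; honey: 3400 mL

Scaling factor: 51/15 = 17/5 = 3.4.
olive oil: 1 tbsp × 17/5 ≈ 3 tbsp
cornmeal: 225 g × 17/5 ÷ 28.35 g/oz ≈ 27 oz
water: 1.25 cup × 17/5 ≈ 4 cup
milk: 6 tbsp × 17/5 × 15 mL/tbsp = 306 mL
honey: 1 L × 17/5 × 1000 mL/L = 3400 mL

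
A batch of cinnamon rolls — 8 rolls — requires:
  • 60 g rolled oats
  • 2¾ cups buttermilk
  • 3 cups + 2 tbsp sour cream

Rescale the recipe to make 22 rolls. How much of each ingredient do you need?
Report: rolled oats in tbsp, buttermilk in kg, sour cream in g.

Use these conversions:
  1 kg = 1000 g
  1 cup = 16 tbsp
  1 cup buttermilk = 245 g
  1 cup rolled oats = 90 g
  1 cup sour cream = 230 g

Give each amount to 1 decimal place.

Scaling factor: 22/8 = 11/4 = 2.75.
rolled oats: 60 g × 11/4 ÷ 90 g/cup × 16 tbsp/cup ≈ 29.3 tbsp
buttermilk: 2.75 cup × 11/4 × 245 g/cup ÷ 1000 g/kg ≈ 1.9 kg
sour cream: (3 cup + 2 tbsp = 3.125 cup) × 11/4 × 230 g/cup ≈ 1976.6 g

rolled oats: 29.3 tbsp; buttermilk: 1.9 kg; sour cream: 1976.6 g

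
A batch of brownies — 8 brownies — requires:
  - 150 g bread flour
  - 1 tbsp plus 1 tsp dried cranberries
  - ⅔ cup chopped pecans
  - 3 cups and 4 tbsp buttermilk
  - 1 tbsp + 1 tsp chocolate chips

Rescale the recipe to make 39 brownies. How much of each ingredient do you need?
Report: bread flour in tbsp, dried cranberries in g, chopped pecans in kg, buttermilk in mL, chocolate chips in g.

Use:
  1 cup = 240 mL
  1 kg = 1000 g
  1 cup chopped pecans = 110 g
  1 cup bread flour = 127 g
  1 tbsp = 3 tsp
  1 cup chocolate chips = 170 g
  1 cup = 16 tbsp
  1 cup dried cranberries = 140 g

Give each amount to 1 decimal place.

bread flour: 92.1 tbsp; dried cranberries: 56.9 g; chopped pecans: 0.4 kg; buttermilk: 3802.5 mL; chocolate chips: 69.1 g

Scaling factor: 39/8 = 4.875.
bread flour: 150 g × 39/8 ÷ 127 g/cup × 16 tbsp/cup ≈ 92.1 tbsp
dried cranberries: (1 tbsp + 1 tsp = 4/3 tbsp) × 39/8 ÷ 16 tbsp/cup × 140 g/cup ≈ 56.9 g
chopped pecans: 2/3 cup × 39/8 × 110 g/cup ÷ 1000 g/kg ≈ 0.4 kg
buttermilk: (3 cup + 4 tbsp = 3.25 cup) × 39/8 × 240 mL/cup = 3802.5 mL
chocolate chips: (1 tbsp + 1 tsp = 4/3 tbsp) × 39/8 ÷ 16 tbsp/cup × 170 g/cup ≈ 69.1 g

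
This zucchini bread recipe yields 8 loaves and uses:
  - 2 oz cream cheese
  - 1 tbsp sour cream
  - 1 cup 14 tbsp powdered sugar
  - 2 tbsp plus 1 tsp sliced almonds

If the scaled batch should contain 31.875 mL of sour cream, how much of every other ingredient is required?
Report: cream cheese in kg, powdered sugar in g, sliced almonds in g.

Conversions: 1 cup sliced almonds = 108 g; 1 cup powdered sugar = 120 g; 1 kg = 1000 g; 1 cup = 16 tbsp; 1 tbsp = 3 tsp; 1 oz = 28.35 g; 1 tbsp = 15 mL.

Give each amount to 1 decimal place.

The original recipe has 15 mL of sour cream, so the scaling factor is 31.875 ÷ 15 = 17/8 = 2.125.
cream cheese: 2 oz × 17/8 × 28.35 g/oz ÷ 1000 g/kg ≈ 0.1 kg
powdered sugar: (1 cup + 14 tbsp = 1.875 cup) × 17/8 × 120 g/cup ≈ 478.1 g
sliced almonds: (2 tbsp + 1 tsp = 7/3 tbsp) × 17/8 ÷ 16 tbsp/cup × 108 g/cup ≈ 33.5 g

cream cheese: 0.1 kg; powdered sugar: 478.1 g; sliced almonds: 33.5 g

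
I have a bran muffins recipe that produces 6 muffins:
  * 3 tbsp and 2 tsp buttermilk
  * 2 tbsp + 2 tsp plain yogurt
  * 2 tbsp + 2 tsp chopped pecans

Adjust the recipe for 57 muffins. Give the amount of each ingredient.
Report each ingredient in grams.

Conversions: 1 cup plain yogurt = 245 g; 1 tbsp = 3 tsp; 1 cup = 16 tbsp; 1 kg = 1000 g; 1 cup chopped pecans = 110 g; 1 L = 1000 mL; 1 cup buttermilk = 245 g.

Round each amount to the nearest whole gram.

Scaling factor: 57/6 = 19/2 = 9.5.
buttermilk: (3 tbsp + 2 tsp = 11/3 tbsp) × 19/2 ÷ 16 tbsp/cup × 245 g/cup ≈ 533 g
plain yogurt: (2 tbsp + 2 tsp = 8/3 tbsp) × 19/2 ÷ 16 tbsp/cup × 245 g/cup ≈ 388 g
chopped pecans: (2 tbsp + 2 tsp = 8/3 tbsp) × 19/2 ÷ 16 tbsp/cup × 110 g/cup ≈ 174 g

buttermilk: 533 g; plain yogurt: 388 g; chopped pecans: 174 g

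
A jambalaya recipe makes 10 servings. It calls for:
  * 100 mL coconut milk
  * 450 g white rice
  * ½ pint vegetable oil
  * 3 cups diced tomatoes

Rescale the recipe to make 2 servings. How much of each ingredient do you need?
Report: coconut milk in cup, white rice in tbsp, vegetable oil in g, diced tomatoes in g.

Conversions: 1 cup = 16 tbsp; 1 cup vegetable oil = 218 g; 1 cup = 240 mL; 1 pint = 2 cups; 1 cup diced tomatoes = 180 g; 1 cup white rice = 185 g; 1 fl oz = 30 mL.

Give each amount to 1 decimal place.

coconut milk: 0.1 cup; white rice: 7.8 tbsp; vegetable oil: 43.6 g; diced tomatoes: 108.0 g

Scaling factor: 2/10 = 1/5 = 0.2.
coconut milk: 100 mL × 1/5 ÷ 240 mL/cup ≈ 0.1 cup
white rice: 450 g × 1/5 ÷ 185 g/cup × 16 tbsp/cup ≈ 7.8 tbsp
vegetable oil: 0.5 pint × 1/5 × 2 cup/pint × 218 g/cup = 43.6 g
diced tomatoes: 3 cup × 1/5 × 180 g/cup = 108.0 g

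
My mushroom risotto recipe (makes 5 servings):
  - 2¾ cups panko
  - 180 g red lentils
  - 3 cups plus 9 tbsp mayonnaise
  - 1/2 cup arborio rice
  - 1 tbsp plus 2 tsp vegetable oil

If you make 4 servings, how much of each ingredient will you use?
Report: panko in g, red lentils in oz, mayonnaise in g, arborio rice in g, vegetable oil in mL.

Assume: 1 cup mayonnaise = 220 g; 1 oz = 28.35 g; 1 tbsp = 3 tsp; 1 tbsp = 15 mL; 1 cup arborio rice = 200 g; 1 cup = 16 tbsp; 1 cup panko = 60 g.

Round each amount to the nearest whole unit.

Scaling factor: 4/5 = 0.8.
panko: 2.75 cup × 4/5 × 60 g/cup = 132 g
red lentils: 180 g × 4/5 ÷ 28.35 g/oz ≈ 5 oz
mayonnaise: (3 cup + 9 tbsp = 3.5625 cup) × 4/5 × 220 g/cup = 627 g
arborio rice: 0.5 cup × 4/5 × 200 g/cup = 80 g
vegetable oil: (1 tbsp + 2 tsp = 5/3 tbsp) × 4/5 × 15 mL/tbsp = 20 mL

panko: 132 g; red lentils: 5 oz; mayonnaise: 627 g; arborio rice: 80 g; vegetable oil: 20 mL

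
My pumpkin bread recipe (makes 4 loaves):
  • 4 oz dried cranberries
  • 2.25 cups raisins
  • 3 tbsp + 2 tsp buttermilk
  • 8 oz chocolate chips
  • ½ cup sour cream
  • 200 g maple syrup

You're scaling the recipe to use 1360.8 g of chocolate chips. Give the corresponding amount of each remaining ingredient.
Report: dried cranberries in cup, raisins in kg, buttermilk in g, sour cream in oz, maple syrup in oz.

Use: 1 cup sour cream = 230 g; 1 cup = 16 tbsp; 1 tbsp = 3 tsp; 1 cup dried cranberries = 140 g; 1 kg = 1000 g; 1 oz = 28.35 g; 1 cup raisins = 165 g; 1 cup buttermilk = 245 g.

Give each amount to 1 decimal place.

The original recipe has 226.8 g of chocolate chips, so the scaling factor is 1360.8 ÷ 226.8 = 6.
dried cranberries: 4 oz × 6 × 28.35 g/oz ÷ 140 g/cup ≈ 4.9 cup
raisins: 2.25 cup × 6 × 165 g/cup ÷ 1000 g/kg ≈ 2.2 kg
buttermilk: (3 tbsp + 2 tsp = 11/3 tbsp) × 6 ÷ 16 tbsp/cup × 245 g/cup ≈ 336.9 g
sour cream: 0.5 cup × 6 × 230 g/cup ÷ 28.35 g/oz ≈ 24.3 oz
maple syrup: 200 g × 6 ÷ 28.35 g/oz ≈ 42.3 oz

dried cranberries: 4.9 cup; raisins: 2.2 kg; buttermilk: 336.9 g; sour cream: 24.3 oz; maple syrup: 42.3 oz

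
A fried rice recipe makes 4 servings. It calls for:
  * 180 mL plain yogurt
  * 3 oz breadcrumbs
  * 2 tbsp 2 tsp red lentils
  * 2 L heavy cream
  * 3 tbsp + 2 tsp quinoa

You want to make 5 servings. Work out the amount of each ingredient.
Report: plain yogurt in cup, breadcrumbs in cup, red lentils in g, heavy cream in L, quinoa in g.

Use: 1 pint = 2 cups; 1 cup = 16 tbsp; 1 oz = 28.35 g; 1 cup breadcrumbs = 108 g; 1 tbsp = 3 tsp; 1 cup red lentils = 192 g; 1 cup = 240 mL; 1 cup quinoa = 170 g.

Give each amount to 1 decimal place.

plain yogurt: 0.9 cup; breadcrumbs: 1.0 cup; red lentils: 40.0 g; heavy cream: 2.5 L; quinoa: 48.7 g

Scaling factor: 5/4 = 1.25.
plain yogurt: 180 mL × 5/4 ÷ 240 mL/cup ≈ 0.9 cup
breadcrumbs: 3 oz × 5/4 × 28.35 g/oz ÷ 108 g/cup ≈ 1.0 cup
red lentils: (2 tbsp + 2 tsp = 8/3 tbsp) × 5/4 ÷ 16 tbsp/cup × 192 g/cup = 40.0 g
heavy cream: 2 L × 5/4 = 2.5 L
quinoa: (3 tbsp + 2 tsp = 11/3 tbsp) × 5/4 ÷ 16 tbsp/cup × 170 g/cup ≈ 48.7 g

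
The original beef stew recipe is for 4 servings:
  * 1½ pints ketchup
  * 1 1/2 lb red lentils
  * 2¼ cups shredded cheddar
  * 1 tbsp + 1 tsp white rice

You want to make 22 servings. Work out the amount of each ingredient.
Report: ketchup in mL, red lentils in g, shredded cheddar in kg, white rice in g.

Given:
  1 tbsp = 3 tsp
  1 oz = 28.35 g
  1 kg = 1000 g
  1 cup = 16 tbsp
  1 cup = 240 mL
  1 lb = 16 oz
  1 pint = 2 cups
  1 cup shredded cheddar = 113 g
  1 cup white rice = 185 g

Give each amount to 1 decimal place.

ketchup: 3960.0 mL; red lentils: 3742.2 g; shredded cheddar: 1.4 kg; white rice: 84.8 g

Scaling factor: 22/4 = 11/2 = 5.5.
ketchup: 1.5 pint × 11/2 × 2 cup/pint × 240 mL/cup = 3960.0 mL
red lentils: 1.5 lb × 11/2 × 16 oz/lb × 28.35 g/oz = 3742.2 g
shredded cheddar: 2.25 cup × 11/2 × 113 g/cup ÷ 1000 g/kg ≈ 1.4 kg
white rice: (1 tbsp + 1 tsp = 4/3 tbsp) × 11/2 ÷ 16 tbsp/cup × 185 g/cup ≈ 84.8 g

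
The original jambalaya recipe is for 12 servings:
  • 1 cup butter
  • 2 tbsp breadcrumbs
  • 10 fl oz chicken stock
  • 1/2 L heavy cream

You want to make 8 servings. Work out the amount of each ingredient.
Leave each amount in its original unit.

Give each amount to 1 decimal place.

Scaling factor: 8/12 = 2/3.
butter: 1 cup × 2/3 ≈ 0.7 cup
breadcrumbs: 2 tbsp × 2/3 ≈ 1.3 tbsp
chicken stock: 10 fl oz × 2/3 ≈ 6.7 fl oz
heavy cream: 0.5 L × 2/3 ≈ 0.3 L

butter: 0.7 cup; breadcrumbs: 1.3 tbsp; chicken stock: 6.7 fl oz; heavy cream: 0.3 L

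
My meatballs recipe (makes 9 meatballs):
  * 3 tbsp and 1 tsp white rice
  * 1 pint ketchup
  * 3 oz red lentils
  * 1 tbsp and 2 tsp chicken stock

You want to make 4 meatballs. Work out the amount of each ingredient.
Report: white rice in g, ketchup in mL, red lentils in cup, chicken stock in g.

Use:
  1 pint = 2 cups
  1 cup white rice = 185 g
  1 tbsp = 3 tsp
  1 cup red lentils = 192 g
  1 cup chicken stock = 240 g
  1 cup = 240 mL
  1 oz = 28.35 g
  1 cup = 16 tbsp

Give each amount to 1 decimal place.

Scaling factor: 4/9.
white rice: (3 tbsp + 1 tsp = 10/3 tbsp) × 4/9 ÷ 16 tbsp/cup × 185 g/cup ≈ 17.1 g
ketchup: 1 pint × 4/9 × 2 cup/pint × 240 mL/cup ≈ 213.3 mL
red lentils: 3 oz × 4/9 × 28.35 g/oz ÷ 192 g/cup ≈ 0.2 cup
chicken stock: (1 tbsp + 2 tsp = 5/3 tbsp) × 4/9 ÷ 16 tbsp/cup × 240 g/cup ≈ 11.1 g

white rice: 17.1 g; ketchup: 213.3 mL; red lentils: 0.2 cup; chicken stock: 11.1 g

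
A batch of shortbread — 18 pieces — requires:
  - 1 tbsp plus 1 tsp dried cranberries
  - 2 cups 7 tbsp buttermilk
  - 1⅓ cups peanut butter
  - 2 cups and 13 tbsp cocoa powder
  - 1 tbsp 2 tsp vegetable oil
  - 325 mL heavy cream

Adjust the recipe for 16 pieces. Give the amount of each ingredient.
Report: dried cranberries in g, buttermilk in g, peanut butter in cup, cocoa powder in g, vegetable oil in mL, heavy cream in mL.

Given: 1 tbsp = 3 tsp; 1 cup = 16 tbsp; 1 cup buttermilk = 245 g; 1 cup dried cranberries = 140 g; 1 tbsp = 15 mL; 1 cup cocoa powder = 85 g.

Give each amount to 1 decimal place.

dried cranberries: 10.4 g; buttermilk: 530.8 g; peanut butter: 1.2 cup; cocoa powder: 212.5 g; vegetable oil: 22.2 mL; heavy cream: 288.9 mL

Scaling factor: 16/18 = 8/9.
dried cranberries: (1 tbsp + 1 tsp = 4/3 tbsp) × 8/9 ÷ 16 tbsp/cup × 140 g/cup ≈ 10.4 g
buttermilk: (2 cup + 7 tbsp = 2.4375 cup) × 8/9 × 245 g/cup ≈ 530.8 g
peanut butter: 4/3 cup × 8/9 ≈ 1.2 cup
cocoa powder: (2 cup + 13 tbsp = 2.8125 cup) × 8/9 × 85 g/cup = 212.5 g
vegetable oil: (1 tbsp + 2 tsp = 5/3 tbsp) × 8/9 × 15 mL/tbsp ≈ 22.2 mL
heavy cream: 325 mL × 8/9 ≈ 288.9 mL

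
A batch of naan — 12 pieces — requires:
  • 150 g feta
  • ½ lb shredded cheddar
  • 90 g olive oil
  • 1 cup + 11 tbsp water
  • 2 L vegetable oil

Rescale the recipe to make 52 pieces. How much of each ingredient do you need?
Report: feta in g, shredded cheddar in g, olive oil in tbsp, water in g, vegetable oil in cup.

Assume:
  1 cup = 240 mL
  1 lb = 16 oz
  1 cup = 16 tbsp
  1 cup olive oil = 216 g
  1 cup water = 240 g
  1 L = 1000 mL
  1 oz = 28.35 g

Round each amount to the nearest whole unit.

Scaling factor: 52/12 = 13/3.
feta: 150 g × 13/3 = 650 g
shredded cheddar: 0.5 lb × 13/3 × 16 oz/lb × 28.35 g/oz ≈ 983 g
olive oil: 90 g × 13/3 ÷ 216 g/cup × 16 tbsp/cup ≈ 29 tbsp
water: (1 cup + 11 tbsp = 1.6875 cup) × 13/3 × 240 g/cup = 1755 g
vegetable oil: 2 L × 13/3 × 1000 mL/L ÷ 240 mL/cup ≈ 36 cup

feta: 650 g; shredded cheddar: 983 g; olive oil: 29 tbsp; water: 1755 g; vegetable oil: 36 cup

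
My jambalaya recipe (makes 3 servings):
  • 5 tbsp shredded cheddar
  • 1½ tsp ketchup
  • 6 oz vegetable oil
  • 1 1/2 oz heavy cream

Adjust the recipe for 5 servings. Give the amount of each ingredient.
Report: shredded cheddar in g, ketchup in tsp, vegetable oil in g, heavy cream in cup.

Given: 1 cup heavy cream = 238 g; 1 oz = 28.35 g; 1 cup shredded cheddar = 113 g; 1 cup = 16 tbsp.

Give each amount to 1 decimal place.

shredded cheddar: 58.9 g; ketchup: 2.5 tsp; vegetable oil: 283.5 g; heavy cream: 0.3 cup

Scaling factor: 5/3.
shredded cheddar: 5 tbsp × 5/3 ÷ 16 tbsp/cup × 113 g/cup ≈ 58.9 g
ketchup: 1.5 tsp × 5/3 = 2.5 tsp
vegetable oil: 6 oz × 5/3 × 28.35 g/oz = 283.5 g
heavy cream: 1.5 oz × 5/3 × 28.35 g/oz ÷ 238 g/cup ≈ 0.3 cup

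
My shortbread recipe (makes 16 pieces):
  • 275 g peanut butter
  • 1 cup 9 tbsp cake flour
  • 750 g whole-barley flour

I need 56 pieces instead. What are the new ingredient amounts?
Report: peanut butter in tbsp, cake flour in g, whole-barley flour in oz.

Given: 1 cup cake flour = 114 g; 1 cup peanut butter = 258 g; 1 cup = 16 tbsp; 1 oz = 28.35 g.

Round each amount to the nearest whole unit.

Scaling factor: 56/16 = 7/2 = 3.5.
peanut butter: 275 g × 7/2 ÷ 258 g/cup × 16 tbsp/cup ≈ 60 tbsp
cake flour: (1 cup + 9 tbsp = 1.5625 cup) × 7/2 × 114 g/cup ≈ 623 g
whole-barley flour: 750 g × 7/2 ÷ 28.35 g/oz ≈ 93 oz

peanut butter: 60 tbsp; cake flour: 623 g; whole-barley flour: 93 oz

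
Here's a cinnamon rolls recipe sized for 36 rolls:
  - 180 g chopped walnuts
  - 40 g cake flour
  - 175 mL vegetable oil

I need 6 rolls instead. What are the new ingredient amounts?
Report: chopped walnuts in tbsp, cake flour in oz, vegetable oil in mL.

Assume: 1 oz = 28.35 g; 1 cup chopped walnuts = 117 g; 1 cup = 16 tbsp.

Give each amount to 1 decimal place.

chopped walnuts: 4.1 tbsp; cake flour: 0.2 oz; vegetable oil: 29.2 mL

Scaling factor: 6/36 = 1/6.
chopped walnuts: 180 g × 1/6 ÷ 117 g/cup × 16 tbsp/cup ≈ 4.1 tbsp
cake flour: 40 g × 1/6 ÷ 28.35 g/oz ≈ 0.2 oz
vegetable oil: 175 mL × 1/6 ≈ 29.2 mL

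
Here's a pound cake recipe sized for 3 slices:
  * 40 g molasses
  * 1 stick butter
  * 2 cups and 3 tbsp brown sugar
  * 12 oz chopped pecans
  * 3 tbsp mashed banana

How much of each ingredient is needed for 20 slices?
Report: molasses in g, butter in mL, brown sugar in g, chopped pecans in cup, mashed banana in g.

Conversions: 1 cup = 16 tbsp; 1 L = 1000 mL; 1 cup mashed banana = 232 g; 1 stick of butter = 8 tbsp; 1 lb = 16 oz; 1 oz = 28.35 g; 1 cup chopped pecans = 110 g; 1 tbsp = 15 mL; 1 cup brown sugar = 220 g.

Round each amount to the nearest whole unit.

molasses: 267 g; butter: 800 mL; brown sugar: 3208 g; chopped pecans: 21 cup; mashed banana: 290 g

Scaling factor: 20/3.
molasses: 40 g × 20/3 ≈ 267 g
butter: 1 stick × 20/3 × 8 tbsp/stick × 15 mL/tbsp = 800 mL
brown sugar: (2 cup + 3 tbsp = 2.1875 cup) × 20/3 × 220 g/cup ≈ 3208 g
chopped pecans: 12 oz × 20/3 × 28.35 g/oz ÷ 110 g/cup ≈ 21 cup
mashed banana: 3 tbsp × 20/3 ÷ 16 tbsp/cup × 232 g/cup = 290 g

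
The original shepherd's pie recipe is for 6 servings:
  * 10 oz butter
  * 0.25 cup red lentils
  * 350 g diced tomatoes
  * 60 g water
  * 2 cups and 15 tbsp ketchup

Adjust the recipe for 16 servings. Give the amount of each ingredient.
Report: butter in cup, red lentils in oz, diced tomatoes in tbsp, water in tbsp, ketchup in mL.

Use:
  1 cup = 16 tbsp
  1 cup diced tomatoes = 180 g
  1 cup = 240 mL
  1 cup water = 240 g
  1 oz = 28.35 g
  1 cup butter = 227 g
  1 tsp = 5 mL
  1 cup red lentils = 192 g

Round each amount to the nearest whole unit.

butter: 3 cup; red lentils: 5 oz; diced tomatoes: 83 tbsp; water: 11 tbsp; ketchup: 1880 mL

Scaling factor: 16/6 = 8/3.
butter: 10 oz × 8/3 × 28.35 g/oz ÷ 227 g/cup ≈ 3 cup
red lentils: 0.25 cup × 8/3 × 192 g/cup ÷ 28.35 g/oz ≈ 5 oz
diced tomatoes: 350 g × 8/3 ÷ 180 g/cup × 16 tbsp/cup ≈ 83 tbsp
water: 60 g × 8/3 ÷ 240 g/cup × 16 tbsp/cup ≈ 11 tbsp
ketchup: (2 cup + 15 tbsp = 2.9375 cup) × 8/3 × 240 mL/cup = 1880 mL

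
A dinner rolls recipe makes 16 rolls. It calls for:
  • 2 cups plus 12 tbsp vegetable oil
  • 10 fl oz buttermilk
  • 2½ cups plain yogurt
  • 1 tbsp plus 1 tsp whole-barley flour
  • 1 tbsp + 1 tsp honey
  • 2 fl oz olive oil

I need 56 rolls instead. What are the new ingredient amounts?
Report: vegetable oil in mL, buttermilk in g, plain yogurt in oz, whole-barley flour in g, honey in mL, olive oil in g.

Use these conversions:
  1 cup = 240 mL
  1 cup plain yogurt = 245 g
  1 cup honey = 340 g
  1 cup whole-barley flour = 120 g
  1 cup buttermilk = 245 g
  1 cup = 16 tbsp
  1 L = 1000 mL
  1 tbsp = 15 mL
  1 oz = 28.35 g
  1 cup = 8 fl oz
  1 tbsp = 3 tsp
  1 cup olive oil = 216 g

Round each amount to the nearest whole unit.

vegetable oil: 2310 mL; buttermilk: 1072 g; plain yogurt: 76 oz; whole-barley flour: 35 g; honey: 70 mL; olive oil: 189 g

Scaling factor: 56/16 = 7/2 = 3.5.
vegetable oil: (2 cup + 12 tbsp = 2.75 cup) × 7/2 × 240 mL/cup = 2310 mL
buttermilk: 10 fl oz × 7/2 ÷ 8 fl oz/cup × 245 g/cup ≈ 1072 g
plain yogurt: 2.5 cup × 7/2 × 245 g/cup ÷ 28.35 g/oz ≈ 76 oz
whole-barley flour: (1 tbsp + 1 tsp = 4/3 tbsp) × 7/2 ÷ 16 tbsp/cup × 120 g/cup = 35 g
honey: (1 tbsp + 1 tsp = 4/3 tbsp) × 7/2 × 15 mL/tbsp = 70 mL
olive oil: 2 fl oz × 7/2 ÷ 8 fl oz/cup × 216 g/cup = 189 g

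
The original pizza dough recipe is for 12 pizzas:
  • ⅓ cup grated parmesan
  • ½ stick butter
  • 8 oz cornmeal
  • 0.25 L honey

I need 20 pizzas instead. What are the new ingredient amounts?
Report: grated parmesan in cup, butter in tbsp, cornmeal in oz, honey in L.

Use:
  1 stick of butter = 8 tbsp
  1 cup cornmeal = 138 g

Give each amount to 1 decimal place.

grated parmesan: 0.6 cup; butter: 6.7 tbsp; cornmeal: 13.3 oz; honey: 0.4 L

Scaling factor: 20/12 = 5/3.
grated parmesan: 1/3 cup × 5/3 ≈ 0.6 cup
butter: 0.5 stick × 5/3 × 8 tbsp/stick ≈ 6.7 tbsp
cornmeal: 8 oz × 5/3 ≈ 13.3 oz
honey: 0.25 L × 5/3 ≈ 0.4 L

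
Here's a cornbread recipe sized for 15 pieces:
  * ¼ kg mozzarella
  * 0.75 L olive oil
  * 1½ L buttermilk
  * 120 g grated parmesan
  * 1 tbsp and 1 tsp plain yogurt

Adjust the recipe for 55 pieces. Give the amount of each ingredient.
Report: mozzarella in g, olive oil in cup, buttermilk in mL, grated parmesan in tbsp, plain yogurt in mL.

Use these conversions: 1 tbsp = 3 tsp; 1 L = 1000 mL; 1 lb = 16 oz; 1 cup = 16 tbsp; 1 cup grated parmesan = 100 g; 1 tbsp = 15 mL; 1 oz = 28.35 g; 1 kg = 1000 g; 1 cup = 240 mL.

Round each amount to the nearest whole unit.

mozzarella: 917 g; olive oil: 11 cup; buttermilk: 5500 mL; grated parmesan: 70 tbsp; plain yogurt: 73 mL

Scaling factor: 55/15 = 11/3.
mozzarella: 0.25 kg × 11/3 × 1000 g/kg ≈ 917 g
olive oil: 0.75 L × 11/3 × 1000 mL/L ÷ 240 mL/cup ≈ 11 cup
buttermilk: 1.5 L × 11/3 × 1000 mL/L = 5500 mL
grated parmesan: 120 g × 11/3 ÷ 100 g/cup × 16 tbsp/cup ≈ 70 tbsp
plain yogurt: (1 tbsp + 1 tsp = 4/3 tbsp) × 11/3 × 15 mL/tbsp ≈ 73 mL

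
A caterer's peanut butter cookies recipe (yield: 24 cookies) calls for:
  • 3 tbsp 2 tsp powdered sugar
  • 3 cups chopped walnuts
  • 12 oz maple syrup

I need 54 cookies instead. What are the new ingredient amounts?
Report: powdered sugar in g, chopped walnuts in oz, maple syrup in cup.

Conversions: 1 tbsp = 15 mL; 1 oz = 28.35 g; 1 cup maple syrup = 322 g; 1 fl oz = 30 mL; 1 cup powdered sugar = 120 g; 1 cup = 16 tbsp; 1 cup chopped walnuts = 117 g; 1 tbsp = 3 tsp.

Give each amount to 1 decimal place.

powdered sugar: 61.9 g; chopped walnuts: 27.9 oz; maple syrup: 2.4 cup

Scaling factor: 54/24 = 9/4 = 2.25.
powdered sugar: (3 tbsp + 2 tsp = 11/3 tbsp) × 9/4 ÷ 16 tbsp/cup × 120 g/cup ≈ 61.9 g
chopped walnuts: 3 cup × 9/4 × 117 g/cup ÷ 28.35 g/oz ≈ 27.9 oz
maple syrup: 12 oz × 9/4 × 28.35 g/oz ÷ 322 g/cup ≈ 2.4 cup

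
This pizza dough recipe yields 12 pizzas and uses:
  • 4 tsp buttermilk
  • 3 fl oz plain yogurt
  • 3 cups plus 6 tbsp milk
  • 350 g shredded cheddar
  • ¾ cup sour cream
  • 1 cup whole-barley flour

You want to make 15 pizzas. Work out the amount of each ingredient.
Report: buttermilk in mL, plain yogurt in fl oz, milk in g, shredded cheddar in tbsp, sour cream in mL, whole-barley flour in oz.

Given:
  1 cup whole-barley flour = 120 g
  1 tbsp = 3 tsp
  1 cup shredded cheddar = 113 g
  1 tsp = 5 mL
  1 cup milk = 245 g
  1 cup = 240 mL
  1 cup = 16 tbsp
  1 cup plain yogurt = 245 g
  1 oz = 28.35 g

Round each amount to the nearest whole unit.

buttermilk: 25 mL; plain yogurt: 4 fl oz; milk: 1034 g; shredded cheddar: 62 tbsp; sour cream: 225 mL; whole-barley flour: 5 oz

Scaling factor: 15/12 = 5/4 = 1.25.
buttermilk: 4 tsp × 5/4 × 5 mL/tsp = 25 mL
plain yogurt: 3 fl oz × 5/4 ≈ 4 fl oz
milk: (3 cup + 6 tbsp = 3.375 cup) × 5/4 × 245 g/cup ≈ 1034 g
shredded cheddar: 350 g × 5/4 ÷ 113 g/cup × 16 tbsp/cup ≈ 62 tbsp
sour cream: 0.75 cup × 5/4 × 240 mL/cup = 225 mL
whole-barley flour: 1 cup × 5/4 × 120 g/cup ÷ 28.35 g/oz ≈ 5 oz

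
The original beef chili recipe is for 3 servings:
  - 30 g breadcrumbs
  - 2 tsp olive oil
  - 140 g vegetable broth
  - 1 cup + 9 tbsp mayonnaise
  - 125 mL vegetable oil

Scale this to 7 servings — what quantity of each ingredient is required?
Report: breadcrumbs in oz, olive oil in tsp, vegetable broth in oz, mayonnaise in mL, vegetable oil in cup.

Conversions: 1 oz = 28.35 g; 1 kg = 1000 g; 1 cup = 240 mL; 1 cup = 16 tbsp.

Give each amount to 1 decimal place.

Scaling factor: 7/3.
breadcrumbs: 30 g × 7/3 ÷ 28.35 g/oz ≈ 2.5 oz
olive oil: 2 tsp × 7/3 ≈ 4.7 tsp
vegetable broth: 140 g × 7/3 ÷ 28.35 g/oz ≈ 11.5 oz
mayonnaise: (1 cup + 9 tbsp = 1.5625 cup) × 7/3 × 240 mL/cup = 875.0 mL
vegetable oil: 125 mL × 7/3 ÷ 240 mL/cup ≈ 1.2 cup

breadcrumbs: 2.5 oz; olive oil: 4.7 tsp; vegetable broth: 11.5 oz; mayonnaise: 875.0 mL; vegetable oil: 1.2 cup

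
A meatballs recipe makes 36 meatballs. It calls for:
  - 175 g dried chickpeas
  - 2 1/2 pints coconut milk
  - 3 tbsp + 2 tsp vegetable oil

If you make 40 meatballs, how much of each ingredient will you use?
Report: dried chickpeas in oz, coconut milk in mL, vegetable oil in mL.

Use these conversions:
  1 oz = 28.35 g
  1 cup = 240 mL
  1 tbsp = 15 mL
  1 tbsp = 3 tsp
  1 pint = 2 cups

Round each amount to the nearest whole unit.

dried chickpeas: 7 oz; coconut milk: 1333 mL; vegetable oil: 61 mL

Scaling factor: 40/36 = 10/9.
dried chickpeas: 175 g × 10/9 ÷ 28.35 g/oz ≈ 7 oz
coconut milk: 2.5 pint × 10/9 × 2 cup/pint × 240 mL/cup ≈ 1333 mL
vegetable oil: (3 tbsp + 2 tsp = 11/3 tbsp) × 10/9 × 15 mL/tbsp ≈ 61 mL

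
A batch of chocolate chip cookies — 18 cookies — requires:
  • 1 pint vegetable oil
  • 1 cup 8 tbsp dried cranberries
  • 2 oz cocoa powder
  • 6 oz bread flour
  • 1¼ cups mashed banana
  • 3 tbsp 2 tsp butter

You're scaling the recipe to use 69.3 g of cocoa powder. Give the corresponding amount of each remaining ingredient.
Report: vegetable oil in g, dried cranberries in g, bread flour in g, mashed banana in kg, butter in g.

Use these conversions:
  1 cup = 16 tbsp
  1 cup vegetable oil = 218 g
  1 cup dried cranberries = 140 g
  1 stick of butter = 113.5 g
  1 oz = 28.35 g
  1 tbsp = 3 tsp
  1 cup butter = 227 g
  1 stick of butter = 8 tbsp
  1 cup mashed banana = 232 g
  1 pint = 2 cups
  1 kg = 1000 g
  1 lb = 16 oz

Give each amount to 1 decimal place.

The original recipe has 56.7 g of cocoa powder, so the scaling factor is 69.3 ÷ 56.7 = 11/9.
vegetable oil: 1 pint × 11/9 × 2 cup/pint × 218 g/cup ≈ 532.9 g
dried cranberries: (1 cup + 8 tbsp = 1.5 cup) × 11/9 × 140 g/cup ≈ 256.7 g
bread flour: 6 oz × 11/9 × 28.35 g/oz = 207.9 g
mashed banana: 1.25 cup × 11/9 × 232 g/cup ÷ 1000 g/kg ≈ 0.4 kg
butter: (3 tbsp + 2 tsp = 11/3 tbsp) × 11/9 ÷ 8 tbsp/stick × 113.5 g/stick ≈ 63.6 g

vegetable oil: 532.9 g; dried cranberries: 256.7 g; bread flour: 207.9 g; mashed banana: 0.4 kg; butter: 63.6 g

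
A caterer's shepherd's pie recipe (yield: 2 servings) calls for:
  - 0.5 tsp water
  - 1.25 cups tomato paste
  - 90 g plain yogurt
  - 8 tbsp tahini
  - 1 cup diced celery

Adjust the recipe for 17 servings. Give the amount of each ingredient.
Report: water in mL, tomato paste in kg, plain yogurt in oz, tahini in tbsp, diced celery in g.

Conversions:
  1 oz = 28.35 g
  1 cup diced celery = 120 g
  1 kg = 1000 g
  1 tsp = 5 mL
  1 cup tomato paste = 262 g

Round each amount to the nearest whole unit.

water: 21 mL; tomato paste: 3 kg; plain yogurt: 27 oz; tahini: 68 tbsp; diced celery: 1020 g

Scaling factor: 17/2 = 8.5.
water: 0.5 tsp × 17/2 × 5 mL/tsp ≈ 21 mL
tomato paste: 1.25 cup × 17/2 × 262 g/cup ÷ 1000 g/kg ≈ 3 kg
plain yogurt: 90 g × 17/2 ÷ 28.35 g/oz ≈ 27 oz
tahini: 8 tbsp × 17/2 = 68 tbsp
diced celery: 1 cup × 17/2 × 120 g/cup = 1020 g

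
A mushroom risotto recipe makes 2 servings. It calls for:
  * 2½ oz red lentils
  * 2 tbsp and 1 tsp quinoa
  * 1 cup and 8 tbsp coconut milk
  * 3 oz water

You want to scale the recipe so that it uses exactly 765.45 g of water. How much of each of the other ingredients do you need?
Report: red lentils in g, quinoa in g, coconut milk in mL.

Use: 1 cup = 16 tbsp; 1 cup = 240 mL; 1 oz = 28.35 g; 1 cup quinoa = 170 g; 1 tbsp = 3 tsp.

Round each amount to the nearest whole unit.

The original recipe has 85.05 g of water, so the scaling factor is 765.45 ÷ 85.05 = 9.
red lentils: 2.5 oz × 9 × 28.35 g/oz ≈ 638 g
quinoa: (2 tbsp + 1 tsp = 7/3 tbsp) × 9 ÷ 16 tbsp/cup × 170 g/cup ≈ 223 g
coconut milk: (1 cup + 8 tbsp = 1.5 cup) × 9 × 240 mL/cup = 3240 mL

red lentils: 638 g; quinoa: 223 g; coconut milk: 3240 mL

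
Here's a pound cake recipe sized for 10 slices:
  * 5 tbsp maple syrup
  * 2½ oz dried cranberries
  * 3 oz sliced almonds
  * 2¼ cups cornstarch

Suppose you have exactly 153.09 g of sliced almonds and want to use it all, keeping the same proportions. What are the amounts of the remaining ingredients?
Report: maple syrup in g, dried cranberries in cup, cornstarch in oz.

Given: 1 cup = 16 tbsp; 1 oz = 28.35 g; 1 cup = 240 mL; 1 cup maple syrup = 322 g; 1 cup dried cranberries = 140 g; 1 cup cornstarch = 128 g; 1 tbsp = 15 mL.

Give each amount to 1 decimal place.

maple syrup: 181.1 g; dried cranberries: 0.9 cup; cornstarch: 18.3 oz

The original recipe has 85.05 g of sliced almonds, so the scaling factor is 153.09 ÷ 85.05 = 9/5 = 1.8.
maple syrup: 5 tbsp × 9/5 ÷ 16 tbsp/cup × 322 g/cup ≈ 181.1 g
dried cranberries: 2.5 oz × 9/5 × 28.35 g/oz ÷ 140 g/cup ≈ 0.9 cup
cornstarch: 2.25 cup × 9/5 × 128 g/cup ÷ 28.35 g/oz ≈ 18.3 oz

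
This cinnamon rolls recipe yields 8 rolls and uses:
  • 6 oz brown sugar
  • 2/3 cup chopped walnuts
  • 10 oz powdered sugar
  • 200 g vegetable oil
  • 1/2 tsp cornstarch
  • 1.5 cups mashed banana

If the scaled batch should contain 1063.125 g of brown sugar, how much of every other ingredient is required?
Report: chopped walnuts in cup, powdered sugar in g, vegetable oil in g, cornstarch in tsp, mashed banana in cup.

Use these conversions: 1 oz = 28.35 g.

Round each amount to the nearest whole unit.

chopped walnuts: 4 cup; powdered sugar: 1772 g; vegetable oil: 1250 g; cornstarch: 3 tsp; mashed banana: 9 cup

The original recipe has 170.1 g of brown sugar, so the scaling factor is 1063.125 ÷ 170.1 = 25/4 = 6.25.
chopped walnuts: 2/3 cup × 25/4 ≈ 4 cup
powdered sugar: 10 oz × 25/4 × 28.35 g/oz ≈ 1772 g
vegetable oil: 200 g × 25/4 = 1250 g
cornstarch: 0.5 tsp × 25/4 ≈ 3 tsp
mashed banana: 1.5 cup × 25/4 ≈ 9 cup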